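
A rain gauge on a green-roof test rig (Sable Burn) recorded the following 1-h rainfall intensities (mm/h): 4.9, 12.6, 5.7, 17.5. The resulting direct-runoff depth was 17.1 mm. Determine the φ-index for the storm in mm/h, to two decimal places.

φ ≈ 6.50 mm/h

Only the 2 blocks with intensity above φ contribute runoff: 12.6, 17.5 mm/h.
Σ(I−φ)·Δt = d  ⇒  (12.6+17.5 − 2φ)·1 = 17.1
φ = (30.10 − 17.1/1) / 2 = 6.50 mm/h.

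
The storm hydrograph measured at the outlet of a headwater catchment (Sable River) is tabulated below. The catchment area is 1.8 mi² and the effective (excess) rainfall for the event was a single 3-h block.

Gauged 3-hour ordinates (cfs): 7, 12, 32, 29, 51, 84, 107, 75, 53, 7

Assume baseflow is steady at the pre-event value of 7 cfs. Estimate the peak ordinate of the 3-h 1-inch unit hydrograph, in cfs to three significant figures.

U_p ≈ 100 cfs

Direct runoff: 0.0, 5.0, 25.0, 22.0, 44.0, 77.0, 100.0, 68.0, 46.0, 0.0 cfs; ΣQ_DR = 387.0 cfs, peak = 100.0 cfs.
Runoff depth d = ΣQ_DR·Δt / A = 387.0 × 10800 / (1.8 mi²) = 0.9995 in.
The 1-inch UH is the DRH scaled by (1 in)/d, so U_p = 100.0 × 1/0.9995 = 100 cfs.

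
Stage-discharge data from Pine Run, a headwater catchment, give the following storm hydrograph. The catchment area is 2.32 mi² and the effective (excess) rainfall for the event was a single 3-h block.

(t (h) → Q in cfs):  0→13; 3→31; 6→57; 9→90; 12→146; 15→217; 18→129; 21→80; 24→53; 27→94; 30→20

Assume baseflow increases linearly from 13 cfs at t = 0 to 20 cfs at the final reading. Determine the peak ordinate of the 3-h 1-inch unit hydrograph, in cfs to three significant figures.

Direct runoff: 0.00, 17.30, 42.60, 74.90, 130.20, 200.50, 111.80, 62.10, 34.40, 74.70, 0.00 cfs; ΣQ_DR = 748.5 cfs, peak = 200.50 cfs.
Runoff depth d = ΣQ_DR·Δt / A = 748.5 × 10800 / (2.32 mi²) = 1.500 in.
The 1-inch UH is the DRH scaled by (1 in)/d, so U_p = 200.50 × 1/1.500 = 134 cfs.

U_p ≈ 134 cfs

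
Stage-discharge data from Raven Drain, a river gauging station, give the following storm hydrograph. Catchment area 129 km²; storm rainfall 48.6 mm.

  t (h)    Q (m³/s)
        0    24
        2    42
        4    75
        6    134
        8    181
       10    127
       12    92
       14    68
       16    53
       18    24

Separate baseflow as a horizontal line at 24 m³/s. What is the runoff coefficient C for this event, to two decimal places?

C ≈ 0.67

ΣQ_DR = 580.0 m³/s; V = ΣQ_DR·Δt = 4.176 × 10^6 m³.
Runoff depth d = V / A = 32.37 mm.
C = d / P = 32.37 / 48.6 = 0.67.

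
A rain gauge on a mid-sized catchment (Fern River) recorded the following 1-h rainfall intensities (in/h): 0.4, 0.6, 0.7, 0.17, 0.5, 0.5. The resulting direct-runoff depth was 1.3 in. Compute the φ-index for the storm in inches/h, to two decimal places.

φ ≈ 0.28 in/h

Only the 5 blocks with intensity above φ contribute runoff: 0.4, 0.6, 0.7, 0.5, 0.5 in/h.
Σ(I−φ)·Δt = d  ⇒  (0.4+0.6+0.7+0.5+0.5 − 5φ)·1 = 1.3
φ = (2.700 − 1.3/1) / 5 = 0.28 in/h.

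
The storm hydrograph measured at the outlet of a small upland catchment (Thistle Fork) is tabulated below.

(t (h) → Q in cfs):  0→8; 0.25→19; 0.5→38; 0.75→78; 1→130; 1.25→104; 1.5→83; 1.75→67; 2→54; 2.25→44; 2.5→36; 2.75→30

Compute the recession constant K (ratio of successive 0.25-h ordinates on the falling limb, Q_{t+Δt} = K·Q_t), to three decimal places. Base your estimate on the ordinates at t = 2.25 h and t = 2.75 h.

K ≈ 0.826

Using the recession-limb readings at t = 2.25 h and t = 2.75 h: Q falls from 44 to 30 cfs over 2 intervals.
K = (Q₂/Q₁)^(1/2) = (30/44)^(1/2) = 0.826.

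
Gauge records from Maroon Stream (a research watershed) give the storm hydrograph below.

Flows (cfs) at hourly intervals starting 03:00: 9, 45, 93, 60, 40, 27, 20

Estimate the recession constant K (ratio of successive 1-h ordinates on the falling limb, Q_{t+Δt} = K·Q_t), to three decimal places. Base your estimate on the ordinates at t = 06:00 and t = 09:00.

K ≈ 0.693

Using the recession-limb readings at t = 06:00 and t = 09:00: Q falls from 60 to 20 cfs over 3 intervals.
K = (Q₂/Q₁)^(1/3) = (20/60)^(1/3) = 0.693.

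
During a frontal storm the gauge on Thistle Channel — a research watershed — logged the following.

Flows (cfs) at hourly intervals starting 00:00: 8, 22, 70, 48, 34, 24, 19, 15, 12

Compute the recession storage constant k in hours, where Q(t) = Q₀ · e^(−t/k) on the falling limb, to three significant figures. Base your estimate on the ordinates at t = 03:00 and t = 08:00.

k ≈ 3.61 h

On the falling limb, Q drops from 48 to 12 cfs between t = 03:00 and t = 08:00 (Δt = 5 h).
k = −Δt / ln(Q₂/Q₁) = −5 / ln(12/48) = 3.61 h.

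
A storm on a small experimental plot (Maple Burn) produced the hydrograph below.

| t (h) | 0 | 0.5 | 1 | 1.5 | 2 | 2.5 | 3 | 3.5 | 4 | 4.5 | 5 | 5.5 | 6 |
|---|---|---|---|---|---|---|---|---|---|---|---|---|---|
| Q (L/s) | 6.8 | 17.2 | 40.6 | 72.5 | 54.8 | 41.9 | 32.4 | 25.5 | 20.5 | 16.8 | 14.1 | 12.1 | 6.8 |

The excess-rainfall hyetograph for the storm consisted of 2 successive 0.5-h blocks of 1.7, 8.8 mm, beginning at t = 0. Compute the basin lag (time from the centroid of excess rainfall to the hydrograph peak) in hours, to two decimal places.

t_L ≈ 0.83 h

Centroid of excess rainfall: t_c = Σ P_i·t̄_i / ΣP_i = 0.6690 h (block centres at 0.25, 0.75 h).
Hydrograph peak occurs at t = 1.5 h, so basin lag t_L = 1.5 − 0.6690 = 0.83 h.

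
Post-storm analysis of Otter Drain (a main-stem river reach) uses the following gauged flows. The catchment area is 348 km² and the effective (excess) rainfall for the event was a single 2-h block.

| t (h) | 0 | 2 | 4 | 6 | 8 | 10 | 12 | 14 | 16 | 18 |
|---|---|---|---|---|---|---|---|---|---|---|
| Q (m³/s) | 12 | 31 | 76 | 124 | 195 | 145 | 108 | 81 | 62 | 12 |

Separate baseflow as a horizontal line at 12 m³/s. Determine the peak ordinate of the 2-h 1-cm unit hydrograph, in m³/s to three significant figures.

U_p ≈ 122 m³/s

Direct runoff: 0.0, 19.0, 64.0, 112.0, 183.0, 133.0, 96.0, 69.0, 50.0, 0.0 m³/s; ΣQ_DR = 726.0 m³/s, peak = 183.0 m³/s.
Runoff depth d = ΣQ_DR·Δt / A = 726.0 × 7200 / (348 km²) = 15.02 mm.
The 1-cm UH is the DRH scaled by (10 mm)/d, so U_p = 183.0 × 10/15.02 = 122 m³/s.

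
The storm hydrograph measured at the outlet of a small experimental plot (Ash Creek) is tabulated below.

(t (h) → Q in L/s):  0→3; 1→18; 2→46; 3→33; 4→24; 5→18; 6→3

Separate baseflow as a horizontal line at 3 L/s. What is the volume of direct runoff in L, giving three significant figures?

Direct-runoff ordinates (Q − Q_b): 0.0, 15.0, 43.0, 30.0, 21.0, 15.0, 0.0 L/s.
ΣQ_DR = 124.0 L/s.
With Δt = 1 h = 3600 s, V = ΣQ_DR · Δt = 124.0 × 3600 = 4.46 × 10^5 L.

V ≈ 4.46 × 10^5 L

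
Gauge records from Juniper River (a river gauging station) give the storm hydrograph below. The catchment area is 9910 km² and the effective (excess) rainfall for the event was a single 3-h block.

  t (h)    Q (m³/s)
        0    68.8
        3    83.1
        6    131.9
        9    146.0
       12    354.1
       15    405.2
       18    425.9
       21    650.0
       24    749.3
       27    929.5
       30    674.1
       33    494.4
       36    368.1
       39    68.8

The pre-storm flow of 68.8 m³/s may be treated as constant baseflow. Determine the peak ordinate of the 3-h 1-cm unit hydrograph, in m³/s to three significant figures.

Direct runoff: 0.0, 14.3, 63.1, 77.2, 285.3, 336.4, 357.1, 581.2, 680.5, 860.7, 605.3, 425.6, 299.3, 0.0 m³/s; ΣQ_DR = 4586 m³/s, peak = 860.7 m³/s.
Runoff depth d = ΣQ_DR·Δt / A = 4586 × 10800 / (9910 km²) = 4.998 mm.
The 1-cm UH is the DRH scaled by (10 mm)/d, so U_p = 860.7 × 10/4.998 = 1720 m³/s.

U_p ≈ 1720 m³/s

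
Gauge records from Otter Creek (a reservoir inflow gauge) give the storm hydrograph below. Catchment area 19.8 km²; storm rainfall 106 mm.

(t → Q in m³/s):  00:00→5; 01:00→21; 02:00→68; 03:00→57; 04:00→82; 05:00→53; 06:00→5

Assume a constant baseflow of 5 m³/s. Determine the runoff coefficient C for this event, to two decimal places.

C ≈ 0.44

ΣQ_DR = 256.0 m³/s; V = ΣQ_DR·Δt = 9.216 × 10^5 m³.
Runoff depth d = V / A = 46.55 mm.
C = d / P = 46.55 / 106 = 0.44.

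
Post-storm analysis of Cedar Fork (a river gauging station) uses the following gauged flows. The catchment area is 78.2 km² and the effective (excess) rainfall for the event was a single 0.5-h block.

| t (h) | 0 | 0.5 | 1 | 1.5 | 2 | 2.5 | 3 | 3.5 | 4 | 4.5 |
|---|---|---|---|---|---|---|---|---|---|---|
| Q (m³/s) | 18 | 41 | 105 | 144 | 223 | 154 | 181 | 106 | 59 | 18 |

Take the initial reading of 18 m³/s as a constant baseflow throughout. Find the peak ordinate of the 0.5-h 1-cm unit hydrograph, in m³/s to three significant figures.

U_p ≈ 102 m³/s

Direct runoff: 0.0, 23.0, 87.0, 126.0, 205.0, 136.0, 163.0, 88.0, 41.0, 0.0 m³/s; ΣQ_DR = 869.0 m³/s, peak = 205.0 m³/s.
Runoff depth d = ΣQ_DR·Δt / A = 869.0 × 1800 / (78.2 km²) = 20.00 mm.
The 1-cm UH is the DRH scaled by (10 mm)/d, so U_p = 205.0 × 10/20.00 = 102 m³/s.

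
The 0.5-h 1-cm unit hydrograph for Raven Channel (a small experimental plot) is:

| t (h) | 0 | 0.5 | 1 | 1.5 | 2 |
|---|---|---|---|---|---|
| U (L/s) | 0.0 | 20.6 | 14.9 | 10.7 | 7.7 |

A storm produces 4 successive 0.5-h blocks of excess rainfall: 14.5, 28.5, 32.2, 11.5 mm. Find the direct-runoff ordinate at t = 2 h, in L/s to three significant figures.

By discrete convolution, Q_j = Σ (P_i / 10 mm) · U_{j−i}.
At t = 2 h (j=4): Q = (14.5/10)·7.7 + (28.5/10)·10.7 + (32.2/10)·14.9 + (11.5/10)·20.6 = 113 L/s.

Q ≈ 113 L/s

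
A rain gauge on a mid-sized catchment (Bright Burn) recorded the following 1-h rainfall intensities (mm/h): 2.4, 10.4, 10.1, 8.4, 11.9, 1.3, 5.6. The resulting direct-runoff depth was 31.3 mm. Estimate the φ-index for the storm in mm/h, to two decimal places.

φ ≈ 3.02 mm/h

Only the 5 blocks with intensity above φ contribute runoff: 10.4, 10.1, 8.4, 11.9, 5.6 mm/h.
Σ(I−φ)·Δt = d  ⇒  (10.4+10.1+8.4+11.9+5.6 − 5φ)·1 = 31.3
φ = (46.40 − 31.3/1) / 5 = 3.02 mm/h.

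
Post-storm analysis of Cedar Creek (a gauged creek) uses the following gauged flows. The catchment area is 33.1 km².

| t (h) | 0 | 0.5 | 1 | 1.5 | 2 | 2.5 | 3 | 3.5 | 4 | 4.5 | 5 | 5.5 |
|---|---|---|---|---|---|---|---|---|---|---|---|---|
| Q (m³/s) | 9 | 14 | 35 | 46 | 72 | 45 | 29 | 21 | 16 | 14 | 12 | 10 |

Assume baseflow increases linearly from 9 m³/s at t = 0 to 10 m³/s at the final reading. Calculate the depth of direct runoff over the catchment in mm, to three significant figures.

Direct runoff: 0.00, 4.91, 25.82, 36.73, 62.64, 35.55, 19.45, 11.36, 6.27, 4.18, 2.09, 0.00 m³/s; ΣQ_DR = 209.0 m³/s.
V = ΣQ_DR · Δt = 209.0 × 1800 s = 3.762 × 10^5 m³.
Over A = 33.1 km², depth = V / A = 11.4 mm.

d ≈ 11.4 mm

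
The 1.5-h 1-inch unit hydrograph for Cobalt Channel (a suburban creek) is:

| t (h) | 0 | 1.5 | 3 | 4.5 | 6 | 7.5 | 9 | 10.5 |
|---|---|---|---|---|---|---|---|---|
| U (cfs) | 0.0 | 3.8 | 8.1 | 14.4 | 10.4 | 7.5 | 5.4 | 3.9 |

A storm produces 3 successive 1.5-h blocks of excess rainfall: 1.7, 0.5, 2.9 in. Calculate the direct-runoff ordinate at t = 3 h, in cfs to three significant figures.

Q ≈ 15.7 cfs

By discrete convolution, Q_j = Σ (P_i / 1 in) · U_{j−i}.
At t = 3 h (j=2): Q = (1.7/1)·8.1 + (0.5/1)·3.8 + (2.9/1)·0.0 = 15.7 cfs.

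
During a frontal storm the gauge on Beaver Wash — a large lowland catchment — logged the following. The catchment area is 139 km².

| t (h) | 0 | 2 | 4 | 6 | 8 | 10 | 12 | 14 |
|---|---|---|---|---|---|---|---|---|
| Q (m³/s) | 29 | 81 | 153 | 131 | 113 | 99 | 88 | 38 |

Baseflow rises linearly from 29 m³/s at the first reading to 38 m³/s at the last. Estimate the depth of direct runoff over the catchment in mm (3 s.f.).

d ≈ 24.0 mm

Direct runoff: 0.00, 50.71, 121.43, 98.14, 78.86, 63.57, 51.29, 0.00 m³/s; ΣQ_DR = 464.0 m³/s.
V = ΣQ_DR · Δt = 464.0 × 7200 s = 3.341 × 10^6 m³.
Over A = 139 km², depth = V / A = 24.0 mm.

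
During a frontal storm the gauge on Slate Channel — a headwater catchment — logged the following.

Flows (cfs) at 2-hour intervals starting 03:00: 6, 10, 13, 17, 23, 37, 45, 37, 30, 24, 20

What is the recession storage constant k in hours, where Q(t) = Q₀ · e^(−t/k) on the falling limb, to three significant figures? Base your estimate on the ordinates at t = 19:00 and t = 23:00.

On the falling limb, Q drops from 30 to 20 cfs between t = 19:00 and t = 23:00 (Δt = 4 h).
k = −Δt / ln(Q₂/Q₁) = −4 / ln(20/30) = 9.87 h.

k ≈ 9.87 h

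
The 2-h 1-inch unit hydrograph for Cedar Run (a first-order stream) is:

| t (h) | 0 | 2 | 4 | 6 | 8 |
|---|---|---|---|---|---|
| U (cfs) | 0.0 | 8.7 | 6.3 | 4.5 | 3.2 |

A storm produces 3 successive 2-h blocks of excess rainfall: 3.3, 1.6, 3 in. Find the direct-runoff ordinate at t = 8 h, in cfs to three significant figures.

By discrete convolution, Q_j = Σ (P_i / 1 in) · U_{j−i}.
At t = 8 h (j=4): Q = (3.3/1)·3.2 + (1.6/1)·4.5 + (3/1)·6.3 = 36.7 cfs.

Q ≈ 36.7 cfs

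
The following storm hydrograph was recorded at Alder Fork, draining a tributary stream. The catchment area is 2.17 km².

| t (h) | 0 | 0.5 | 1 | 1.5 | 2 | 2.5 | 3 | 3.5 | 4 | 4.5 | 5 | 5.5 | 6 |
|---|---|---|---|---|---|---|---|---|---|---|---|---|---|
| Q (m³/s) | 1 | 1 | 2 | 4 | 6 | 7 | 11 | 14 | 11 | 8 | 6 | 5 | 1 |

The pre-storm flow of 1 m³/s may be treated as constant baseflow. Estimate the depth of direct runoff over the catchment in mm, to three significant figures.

d ≈ 53.1 mm

Direct runoff: 0.0, 0.0, 1.0, 3.0, 5.0, 6.0, 10.0, 13.0, 10.0, 7.0, 5.0, 4.0, 0.0 m³/s; ΣQ_DR = 64.00 m³/s.
V = ΣQ_DR · Δt = 64.00 × 1800 s = 1.152 × 10^5 m³.
Over A = 2.17 km², depth = V / A = 53.1 mm.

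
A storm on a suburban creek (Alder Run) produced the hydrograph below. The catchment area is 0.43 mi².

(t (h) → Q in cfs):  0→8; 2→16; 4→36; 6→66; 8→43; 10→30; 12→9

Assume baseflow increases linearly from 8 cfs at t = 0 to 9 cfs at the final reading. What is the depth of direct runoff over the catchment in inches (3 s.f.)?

Direct runoff: 0.00, 7.83, 27.67, 57.50, 34.33, 21.17, 0.00 cfs; ΣQ_DR = 148.5 cfs.
V = ΣQ_DR · Δt = 148.5 × 7200 s = 1.069 × 10^6 ft³.
Over A = 0.43 mi², depth = V / A = 1.07 in.

d ≈ 1.07 in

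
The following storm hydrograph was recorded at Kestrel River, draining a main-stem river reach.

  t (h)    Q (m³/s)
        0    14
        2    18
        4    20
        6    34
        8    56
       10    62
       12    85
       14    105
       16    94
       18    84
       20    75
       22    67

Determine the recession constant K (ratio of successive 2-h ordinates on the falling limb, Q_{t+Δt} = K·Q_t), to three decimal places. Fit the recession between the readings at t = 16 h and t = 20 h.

Using the recession-limb readings at t = 16 h and t = 20 h: Q falls from 94 to 75 m³/s over 2 intervals.
K = (Q₂/Q₁)^(1/2) = (75/94)^(1/2) = 0.893.

K ≈ 0.893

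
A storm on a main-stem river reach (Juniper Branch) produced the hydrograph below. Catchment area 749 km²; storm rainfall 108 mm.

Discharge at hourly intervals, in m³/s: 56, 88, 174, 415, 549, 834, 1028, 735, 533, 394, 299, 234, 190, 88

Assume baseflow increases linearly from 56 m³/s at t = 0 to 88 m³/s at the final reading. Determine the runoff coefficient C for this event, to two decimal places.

ΣQ_DR = 4609 m³/s; V = ΣQ_DR·Δt = 1.659 × 10^7 m³.
Runoff depth d = V / A = 22.15 mm.
C = d / P = 22.15 / 108 = 0.21.

C ≈ 0.21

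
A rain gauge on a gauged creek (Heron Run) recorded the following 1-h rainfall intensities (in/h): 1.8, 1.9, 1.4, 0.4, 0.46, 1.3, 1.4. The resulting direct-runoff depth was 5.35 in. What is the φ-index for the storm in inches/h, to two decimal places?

φ ≈ 0.49 in/h

Only the 5 blocks with intensity above φ contribute runoff: 1.8, 1.9, 1.4, 1.3, 1.4 in/h.
Σ(I−φ)·Δt = d  ⇒  (1.8+1.9+1.4+1.3+1.4 − 5φ)·1 = 5.35
φ = (7.800 − 5.35/1) / 5 = 0.49 in/h.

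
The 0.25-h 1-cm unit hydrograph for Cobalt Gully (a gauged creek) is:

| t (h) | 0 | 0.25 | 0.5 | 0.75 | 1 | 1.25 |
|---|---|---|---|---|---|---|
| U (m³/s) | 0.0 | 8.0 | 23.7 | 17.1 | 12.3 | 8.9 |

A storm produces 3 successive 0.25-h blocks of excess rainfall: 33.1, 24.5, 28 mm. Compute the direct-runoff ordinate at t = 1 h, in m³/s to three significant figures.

Q ≈ 149 m³/s

By discrete convolution, Q_j = Σ (P_i / 10 mm) · U_{j−i}.
At t = 1 h (j=4): Q = (33.1/10)·12.3 + (24.5/10)·17.1 + (28/10)·23.7 = 149 m³/s.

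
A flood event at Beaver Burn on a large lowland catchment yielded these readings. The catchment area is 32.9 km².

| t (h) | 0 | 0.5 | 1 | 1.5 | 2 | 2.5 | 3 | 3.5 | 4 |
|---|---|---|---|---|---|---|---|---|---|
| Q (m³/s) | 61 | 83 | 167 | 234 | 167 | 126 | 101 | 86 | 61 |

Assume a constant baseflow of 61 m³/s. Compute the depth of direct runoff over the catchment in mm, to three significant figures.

d ≈ 29.4 mm

Direct runoff: 0.0, 22.0, 106.0, 173.0, 106.0, 65.0, 40.0, 25.0, 0.0 m³/s; ΣQ_DR = 537.0 m³/s.
V = ΣQ_DR · Δt = 537.0 × 1800 s = 9.666 × 10^5 m³.
Over A = 32.9 km², depth = V / A = 29.4 mm.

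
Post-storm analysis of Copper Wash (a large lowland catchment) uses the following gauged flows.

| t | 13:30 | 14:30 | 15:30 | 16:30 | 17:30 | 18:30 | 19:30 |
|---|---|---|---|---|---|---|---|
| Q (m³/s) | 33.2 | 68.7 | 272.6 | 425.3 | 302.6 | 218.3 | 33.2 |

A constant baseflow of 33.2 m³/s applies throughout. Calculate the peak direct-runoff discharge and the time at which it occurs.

Q_p = 392.1 m³/s at t = 16:30

Subtracting baseflow gives direct-runoff ordinates: 0.0, 35.5, 239.4, 392.1, 269.4, 185.1, 0.0 m³/s.
The maximum is 392.1 m³/s, occurring at the reading for t = 16:30.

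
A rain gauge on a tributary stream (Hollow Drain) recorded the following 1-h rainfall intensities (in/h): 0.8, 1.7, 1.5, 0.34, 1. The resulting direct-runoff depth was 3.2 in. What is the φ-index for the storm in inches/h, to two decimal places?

Only the 4 blocks with intensity above φ contribute runoff: 0.8, 1.7, 1.5, 1 in/h.
Σ(I−φ)·Δt = d  ⇒  (0.8+1.7+1.5+1 − 4φ)·1 = 3.2
φ = (5.000 − 3.2/1) / 4 = 0.45 in/h.

φ ≈ 0.45 in/h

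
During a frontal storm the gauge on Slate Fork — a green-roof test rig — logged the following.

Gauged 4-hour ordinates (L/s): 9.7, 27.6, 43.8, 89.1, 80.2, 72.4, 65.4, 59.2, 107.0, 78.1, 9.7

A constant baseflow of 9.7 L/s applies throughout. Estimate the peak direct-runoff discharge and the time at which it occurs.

Subtracting baseflow gives direct-runoff ordinates: 0.0, 17.9, 34.1, 79.4, 70.5, 62.7, 55.7, 49.5, 97.3, 68.4, 0.0 L/s.
The maximum is 97.3 L/s, occurring at the reading for t = 32 h.

Q_p = 97.3 L/s at t = 32 h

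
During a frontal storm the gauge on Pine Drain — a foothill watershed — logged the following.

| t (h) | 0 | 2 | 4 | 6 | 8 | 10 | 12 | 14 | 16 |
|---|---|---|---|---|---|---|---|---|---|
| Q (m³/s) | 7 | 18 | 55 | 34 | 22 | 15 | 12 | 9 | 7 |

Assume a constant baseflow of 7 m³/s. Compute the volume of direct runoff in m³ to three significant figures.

Direct-runoff ordinates (Q − Q_b): 0.0, 11.0, 48.0, 27.0, 15.0, 8.0, 5.0, 2.0, 0.0 m³/s.
ΣQ_DR = 116.0 m³/s.
With Δt = 2 h = 7200 s, V = ΣQ_DR · Δt = 116.0 × 7200 = 8.35 × 10^5 m³.

V ≈ 8.35 × 10^5 m³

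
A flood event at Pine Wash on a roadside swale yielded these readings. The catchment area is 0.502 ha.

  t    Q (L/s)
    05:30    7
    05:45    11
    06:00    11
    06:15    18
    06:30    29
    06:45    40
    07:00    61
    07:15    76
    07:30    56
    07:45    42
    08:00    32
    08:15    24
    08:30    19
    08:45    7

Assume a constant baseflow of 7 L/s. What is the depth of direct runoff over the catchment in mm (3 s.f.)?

Direct runoff: 0.0, 4.0, 4.0, 11.0, 22.0, 33.0, 54.0, 69.0, 49.0, 35.0, 25.0, 17.0, 12.0, 0.0 L/s; ΣQ_DR = 335.0 L/s.
V = ΣQ_DR · Δt = 335.0 × 900 s = 3.015 × 10^5 L.
Over A = 0.502 ha, depth = V / A = 60.1 mm.

d ≈ 60.1 mm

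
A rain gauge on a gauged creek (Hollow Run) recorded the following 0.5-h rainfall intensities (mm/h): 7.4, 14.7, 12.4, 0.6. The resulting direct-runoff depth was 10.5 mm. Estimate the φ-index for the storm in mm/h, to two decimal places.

φ ≈ 4.50 mm/h

Only the 3 blocks with intensity above φ contribute runoff: 7.4, 14.7, 12.4 mm/h.
Σ(I−φ)·Δt = d  ⇒  (7.4+14.7+12.4 − 3φ)·0.5 = 10.5
φ = (34.50 − 10.5/0.5) / 3 = 4.50 mm/h.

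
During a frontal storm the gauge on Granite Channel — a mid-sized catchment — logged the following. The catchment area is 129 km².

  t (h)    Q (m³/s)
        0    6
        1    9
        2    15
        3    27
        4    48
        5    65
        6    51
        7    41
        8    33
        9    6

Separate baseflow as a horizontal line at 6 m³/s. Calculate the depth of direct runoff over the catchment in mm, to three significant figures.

Direct runoff: 0.0, 3.0, 9.0, 21.0, 42.0, 59.0, 45.0, 35.0, 27.0, 0.0 m³/s; ΣQ_DR = 241.0 m³/s.
V = ΣQ_DR · Δt = 241.0 × 3600 s = 8.676 × 10^5 m³.
Over A = 129 km², depth = V / A = 6.73 mm.

d ≈ 6.73 mm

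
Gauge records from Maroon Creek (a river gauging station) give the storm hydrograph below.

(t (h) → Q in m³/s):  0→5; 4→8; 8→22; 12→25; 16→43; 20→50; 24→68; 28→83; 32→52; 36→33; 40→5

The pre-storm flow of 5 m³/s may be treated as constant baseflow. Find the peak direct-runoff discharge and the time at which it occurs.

Subtracting baseflow gives direct-runoff ordinates: 0.0, 3.0, 17.0, 20.0, 38.0, 45.0, 63.0, 78.0, 47.0, 28.0, 0.0 m³/s.
The maximum is 78.0 m³/s, occurring at the reading for t = 28 h.

Q_p = 78.0 m³/s at t = 28 h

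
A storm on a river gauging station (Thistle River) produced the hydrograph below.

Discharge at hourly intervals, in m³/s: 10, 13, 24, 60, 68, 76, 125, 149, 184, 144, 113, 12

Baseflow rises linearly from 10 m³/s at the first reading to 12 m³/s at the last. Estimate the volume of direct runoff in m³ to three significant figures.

V ≈ 3.05 × 10^6 m³

Direct-runoff ordinates (Q − Q_b): 0.00, 2.82, 13.64, 49.45, 57.27, 65.09, 113.91, 137.73, 172.55, 132.36, 101.18, 0.00 m³/s.
ΣQ_DR = 846.0 m³/s.
With Δt = 1 h = 3600 s, V = ΣQ_DR · Δt = 846.0 × 3600 = 3.05 × 10^6 m³.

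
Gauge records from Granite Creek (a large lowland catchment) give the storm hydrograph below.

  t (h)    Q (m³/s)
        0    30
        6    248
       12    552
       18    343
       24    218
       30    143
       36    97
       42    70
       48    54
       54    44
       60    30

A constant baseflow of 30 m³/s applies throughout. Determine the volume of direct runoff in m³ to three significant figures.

V ≈ 3.24 × 10^7 m³

Direct-runoff ordinates (Q − Q_b): 0.0, 218.0, 522.0, 313.0, 188.0, 113.0, 67.0, 40.0, 24.0, 14.0, 0.0 m³/s.
ΣQ_DR = 1499 m³/s.
With Δt = 6 h = 21600 s, V = ΣQ_DR · Δt = 1499 × 21600 = 3.24 × 10^7 m³.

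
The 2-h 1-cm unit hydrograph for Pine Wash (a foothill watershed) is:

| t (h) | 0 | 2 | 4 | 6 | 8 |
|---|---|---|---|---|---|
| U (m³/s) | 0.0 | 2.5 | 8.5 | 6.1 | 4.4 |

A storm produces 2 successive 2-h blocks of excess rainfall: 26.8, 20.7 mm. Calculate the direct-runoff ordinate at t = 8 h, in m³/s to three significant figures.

Q ≈ 24.4 m³/s

By discrete convolution, Q_j = Σ (P_i / 10 mm) · U_{j−i}.
At t = 8 h (j=4): Q = (26.8/10)·4.4 + (20.7/10)·6.1 = 24.4 m³/s.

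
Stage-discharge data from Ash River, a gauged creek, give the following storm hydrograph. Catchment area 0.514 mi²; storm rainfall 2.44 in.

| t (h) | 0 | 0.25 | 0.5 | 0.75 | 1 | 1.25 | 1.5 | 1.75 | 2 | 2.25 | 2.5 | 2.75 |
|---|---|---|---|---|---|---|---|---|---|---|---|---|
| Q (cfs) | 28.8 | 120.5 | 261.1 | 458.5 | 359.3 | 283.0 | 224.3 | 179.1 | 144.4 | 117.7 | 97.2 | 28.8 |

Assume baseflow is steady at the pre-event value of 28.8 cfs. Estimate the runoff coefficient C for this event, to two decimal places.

C ≈ 0.60

ΣQ_DR = 1957 cfs; V = ΣQ_DR·Δt = 1.761 × 10^6 ft³.
Runoff depth d = V / A = 1.475 in.
C = d / P = 1.475 / 2.44 = 0.60.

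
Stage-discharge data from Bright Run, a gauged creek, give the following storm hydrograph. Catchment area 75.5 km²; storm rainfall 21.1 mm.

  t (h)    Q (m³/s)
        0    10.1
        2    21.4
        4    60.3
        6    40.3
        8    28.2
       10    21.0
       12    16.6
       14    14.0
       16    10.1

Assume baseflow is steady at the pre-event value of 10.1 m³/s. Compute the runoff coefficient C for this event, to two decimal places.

C ≈ 0.59

ΣQ_DR = 131.1 m³/s; V = ΣQ_DR·Δt = 9.439 × 10^5 m³.
Runoff depth d = V / A = 12.50 mm.
C = d / P = 12.50 / 21.1 = 0.59.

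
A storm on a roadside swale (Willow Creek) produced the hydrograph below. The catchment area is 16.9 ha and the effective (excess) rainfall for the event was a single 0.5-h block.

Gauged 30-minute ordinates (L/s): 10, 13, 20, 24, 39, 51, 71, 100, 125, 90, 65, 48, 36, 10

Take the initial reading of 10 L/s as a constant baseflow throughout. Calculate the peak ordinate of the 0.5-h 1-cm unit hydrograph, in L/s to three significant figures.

U_p ≈ 192 L/s

Direct runoff: 0.0, 3.0, 10.0, 14.0, 29.0, 41.0, 61.0, 90.0, 115.0, 80.0, 55.0, 38.0, 26.0, 0.0 L/s; ΣQ_DR = 562.0 L/s, peak = 115.0 L/s.
Runoff depth d = ΣQ_DR·Δt / A = 562.0 × 1800 / (16.9 ha) = 5.986 mm.
The 1-cm UH is the DRH scaled by (10 mm)/d, so U_p = 115.0 × 10/5.986 = 192 L/s.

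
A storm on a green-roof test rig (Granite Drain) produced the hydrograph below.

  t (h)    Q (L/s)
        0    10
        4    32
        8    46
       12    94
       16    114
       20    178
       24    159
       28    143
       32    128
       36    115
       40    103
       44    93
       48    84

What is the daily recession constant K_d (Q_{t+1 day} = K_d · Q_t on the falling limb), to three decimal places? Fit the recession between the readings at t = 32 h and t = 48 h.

K_d ≈ 0.532

Between t = 32 h and t = 48 h the flow falls from 128 to 84 L/s over 4×4 h = 16 h.
Per-interval ratio K = (84/128)^(1/4) = 0.9001; K_d = K^(24/4) = 0.532.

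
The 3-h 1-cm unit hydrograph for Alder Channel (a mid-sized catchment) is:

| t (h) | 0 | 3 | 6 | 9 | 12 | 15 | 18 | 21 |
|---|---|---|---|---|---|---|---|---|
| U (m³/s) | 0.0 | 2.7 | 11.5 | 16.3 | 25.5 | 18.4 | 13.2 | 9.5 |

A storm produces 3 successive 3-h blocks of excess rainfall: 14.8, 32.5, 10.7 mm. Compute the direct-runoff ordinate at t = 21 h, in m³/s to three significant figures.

By discrete convolution, Q_j = Σ (P_i / 10 mm) · U_{j−i}.
At t = 21 h (j=7): Q = (14.8/10)·9.5 + (32.5/10)·13.2 + (10.7/10)·18.4 = 76.6 m³/s.

Q ≈ 76.6 m³/s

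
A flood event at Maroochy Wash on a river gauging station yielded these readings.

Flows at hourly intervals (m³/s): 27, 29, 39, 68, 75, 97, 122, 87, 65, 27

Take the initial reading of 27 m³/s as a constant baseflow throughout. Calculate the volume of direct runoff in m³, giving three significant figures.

V ≈ 1.32 × 10^6 m³

Direct-runoff ordinates (Q − Q_b): 0.0, 2.0, 12.0, 41.0, 48.0, 70.0, 95.0, 60.0, 38.0, 0.0 m³/s.
ΣQ_DR = 366.0 m³/s.
With Δt = 1 h = 3600 s, V = ΣQ_DR · Δt = 366.0 × 3600 = 1.32 × 10^6 m³.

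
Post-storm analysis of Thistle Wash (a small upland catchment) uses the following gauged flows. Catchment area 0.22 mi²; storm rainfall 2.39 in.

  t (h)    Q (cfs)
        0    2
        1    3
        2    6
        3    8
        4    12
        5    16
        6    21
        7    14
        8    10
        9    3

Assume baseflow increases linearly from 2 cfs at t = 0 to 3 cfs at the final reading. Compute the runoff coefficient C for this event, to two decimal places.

C ≈ 0.21

ΣQ_DR = 70.00 cfs; V = ΣQ_DR·Δt = 2.520 × 10^5 ft³.
Runoff depth d = V / A = 0.4930 in.
C = d / P = 0.4930 / 2.39 = 0.21.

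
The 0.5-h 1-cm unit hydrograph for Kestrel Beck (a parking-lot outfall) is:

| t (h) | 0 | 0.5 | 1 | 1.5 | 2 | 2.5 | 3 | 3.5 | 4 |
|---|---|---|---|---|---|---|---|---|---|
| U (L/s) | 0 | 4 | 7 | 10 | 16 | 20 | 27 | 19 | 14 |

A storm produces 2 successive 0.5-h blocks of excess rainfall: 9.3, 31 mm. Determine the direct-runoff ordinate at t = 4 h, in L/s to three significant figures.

By discrete convolution, Q_j = Σ (P_i / 10 mm) · U_{j−i}.
At t = 4 h (j=8): Q = (9.3/10)·14 + (31/10)·19 = 71.9 L/s.

Q ≈ 71.9 L/s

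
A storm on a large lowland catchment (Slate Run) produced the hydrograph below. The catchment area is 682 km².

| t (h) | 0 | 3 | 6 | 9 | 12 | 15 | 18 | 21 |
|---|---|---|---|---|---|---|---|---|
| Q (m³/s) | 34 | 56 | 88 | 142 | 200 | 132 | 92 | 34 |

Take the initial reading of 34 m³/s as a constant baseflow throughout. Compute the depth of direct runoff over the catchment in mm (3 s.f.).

Direct runoff: 0.0, 22.0, 54.0, 108.0, 166.0, 98.0, 58.0, 0.0 m³/s; ΣQ_DR = 506.0 m³/s.
V = ΣQ_DR · Δt = 506.0 × 10800 s = 5.465 × 10^6 m³.
Over A = 682 km², depth = V / A = 8.01 mm.

d ≈ 8.01 mm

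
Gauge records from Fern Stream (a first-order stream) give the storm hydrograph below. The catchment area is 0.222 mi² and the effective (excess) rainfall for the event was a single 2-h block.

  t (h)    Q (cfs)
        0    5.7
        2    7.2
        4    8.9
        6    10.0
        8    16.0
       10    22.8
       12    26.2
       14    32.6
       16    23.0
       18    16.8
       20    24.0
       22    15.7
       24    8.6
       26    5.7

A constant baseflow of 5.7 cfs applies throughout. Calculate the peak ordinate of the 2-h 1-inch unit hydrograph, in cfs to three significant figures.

U_p ≈ 13.4 cfs

Direct runoff: 0.0, 1.5, 3.2, 4.3, 10.3, 17.1, 20.5, 26.9, 17.3, 11.1, 18.3, 10.0, 2.9, 0.0 cfs; ΣQ_DR = 143.4 cfs, peak = 26.9 cfs.
Runoff depth d = ΣQ_DR·Δt / A = 143.4 × 7200 / (0.222 mi²) = 2.002 in.
The 1-inch UH is the DRH scaled by (1 in)/d, so U_p = 26.9 × 1/2.002 = 13.4 cfs.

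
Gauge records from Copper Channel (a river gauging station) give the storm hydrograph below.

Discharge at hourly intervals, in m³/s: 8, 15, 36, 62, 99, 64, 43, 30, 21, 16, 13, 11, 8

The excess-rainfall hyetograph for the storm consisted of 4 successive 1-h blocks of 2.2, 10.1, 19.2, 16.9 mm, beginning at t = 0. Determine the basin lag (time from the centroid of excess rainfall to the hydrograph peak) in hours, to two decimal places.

t_L ≈ 1.45 h

Centroid of excess rainfall: t_c = Σ P_i·t̄_i / ΣP_i = 2.5496 h (block centres at 0.5, 1.5, 2.5, 3.5 h).
Hydrograph peak occurs at t = 4 h, so basin lag t_L = 4 − 2.5496 = 1.45 h.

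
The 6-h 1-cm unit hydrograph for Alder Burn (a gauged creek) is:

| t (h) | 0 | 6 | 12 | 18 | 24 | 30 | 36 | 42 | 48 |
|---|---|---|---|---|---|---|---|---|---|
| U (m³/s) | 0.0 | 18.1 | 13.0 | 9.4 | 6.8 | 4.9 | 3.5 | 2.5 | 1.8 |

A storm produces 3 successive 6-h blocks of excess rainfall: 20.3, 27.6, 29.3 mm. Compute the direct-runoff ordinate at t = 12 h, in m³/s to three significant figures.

By discrete convolution, Q_j = Σ (P_i / 10 mm) · U_{j−i}.
At t = 12 h (j=2): Q = (20.3/10)·13.0 + (27.6/10)·18.1 + (29.3/10)·0.0 = 76.3 m³/s.

Q ≈ 76.3 m³/s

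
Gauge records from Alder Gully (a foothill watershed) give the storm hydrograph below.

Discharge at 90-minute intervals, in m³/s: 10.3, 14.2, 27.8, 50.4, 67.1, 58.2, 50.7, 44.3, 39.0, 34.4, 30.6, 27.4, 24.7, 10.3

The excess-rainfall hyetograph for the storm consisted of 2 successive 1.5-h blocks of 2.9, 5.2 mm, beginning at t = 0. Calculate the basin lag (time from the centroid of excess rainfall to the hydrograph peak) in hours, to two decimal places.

t_L ≈ 4.29 h

Centroid of excess rainfall: t_c = Σ P_i·t̄_i / ΣP_i = 1.7130 h (block centres at 0.75, 2.25 h).
Hydrograph peak occurs at t = 6 h, so basin lag t_L = 6 − 1.7130 = 4.29 h.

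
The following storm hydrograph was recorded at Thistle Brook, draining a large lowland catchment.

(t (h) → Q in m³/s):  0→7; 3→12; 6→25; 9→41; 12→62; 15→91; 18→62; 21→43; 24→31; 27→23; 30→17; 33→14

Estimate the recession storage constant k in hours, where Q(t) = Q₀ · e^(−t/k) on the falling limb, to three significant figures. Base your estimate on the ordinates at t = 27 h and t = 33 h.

k ≈ 12.1 h

On the falling limb, Q drops from 23 to 14 m³/s between t = 27 h and t = 33 h (Δt = 6 h).
k = −Δt / ln(Q₂/Q₁) = −6 / ln(14/23) = 12.1 h.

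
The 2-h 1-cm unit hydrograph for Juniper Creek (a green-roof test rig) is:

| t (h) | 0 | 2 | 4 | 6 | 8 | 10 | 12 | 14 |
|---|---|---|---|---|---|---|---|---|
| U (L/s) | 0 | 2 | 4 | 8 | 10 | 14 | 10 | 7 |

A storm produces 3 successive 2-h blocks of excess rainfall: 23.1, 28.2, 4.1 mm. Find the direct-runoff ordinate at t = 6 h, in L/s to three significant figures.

Q ≈ 30.6 L/s

By discrete convolution, Q_j = Σ (P_i / 10 mm) · U_{j−i}.
At t = 6 h (j=3): Q = (23.1/10)·8 + (28.2/10)·4 + (4.1/10)·2 = 30.6 L/s.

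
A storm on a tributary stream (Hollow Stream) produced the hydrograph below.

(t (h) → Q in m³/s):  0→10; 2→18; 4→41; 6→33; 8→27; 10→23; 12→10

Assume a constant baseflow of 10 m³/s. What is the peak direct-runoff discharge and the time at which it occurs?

Subtracting baseflow gives direct-runoff ordinates: 0.0, 8.0, 31.0, 23.0, 17.0, 13.0, 0.0 m³/s.
The maximum is 31.0 m³/s, occurring at the reading for t = 4 h.

Q_p = 31.0 m³/s at t = 4 h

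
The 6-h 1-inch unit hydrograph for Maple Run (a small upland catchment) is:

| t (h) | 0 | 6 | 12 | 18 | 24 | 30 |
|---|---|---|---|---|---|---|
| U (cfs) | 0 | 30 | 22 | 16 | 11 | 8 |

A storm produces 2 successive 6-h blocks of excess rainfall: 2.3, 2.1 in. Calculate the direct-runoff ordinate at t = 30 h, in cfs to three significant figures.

By discrete convolution, Q_j = Σ (P_i / 1 in) · U_{j−i}.
At t = 30 h (j=5): Q = (2.3/1)·8 + (2.1/1)·11 = 41.5 cfs.

Q ≈ 41.5 cfs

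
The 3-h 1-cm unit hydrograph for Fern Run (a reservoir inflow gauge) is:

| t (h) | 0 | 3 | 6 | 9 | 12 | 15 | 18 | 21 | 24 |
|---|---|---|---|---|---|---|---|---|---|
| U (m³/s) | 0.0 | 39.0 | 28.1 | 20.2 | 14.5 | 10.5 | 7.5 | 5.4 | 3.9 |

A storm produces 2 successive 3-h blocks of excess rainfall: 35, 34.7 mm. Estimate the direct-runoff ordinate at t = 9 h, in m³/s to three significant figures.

By discrete convolution, Q_j = Σ (P_i / 10 mm) · U_{j−i}.
At t = 9 h (j=3): Q = (35/10)·20.2 + (34.7/10)·28.1 = 168 m³/s.

Q ≈ 168 m³/s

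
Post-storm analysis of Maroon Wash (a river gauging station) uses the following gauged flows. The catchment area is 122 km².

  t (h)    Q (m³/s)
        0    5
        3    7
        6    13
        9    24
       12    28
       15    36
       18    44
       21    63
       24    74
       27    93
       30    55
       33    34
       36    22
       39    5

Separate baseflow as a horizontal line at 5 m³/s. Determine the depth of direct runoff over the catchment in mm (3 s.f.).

Direct runoff: 0.0, 2.0, 8.0, 19.0, 23.0, 31.0, 39.0, 58.0, 69.0, 88.0, 50.0, 29.0, 17.0, 0.0 m³/s; ΣQ_DR = 433.0 m³/s.
V = ΣQ_DR · Δt = 433.0 × 10800 s = 4.676 × 10^6 m³.
Over A = 122 km², depth = V / A = 38.3 mm.

d ≈ 38.3 mm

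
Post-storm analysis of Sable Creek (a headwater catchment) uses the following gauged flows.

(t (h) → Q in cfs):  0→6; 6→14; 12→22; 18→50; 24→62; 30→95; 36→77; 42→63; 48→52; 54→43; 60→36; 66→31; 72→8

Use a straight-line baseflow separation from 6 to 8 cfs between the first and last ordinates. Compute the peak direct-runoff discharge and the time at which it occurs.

Subtracting baseflow gives direct-runoff ordinates: 0.00, 7.83, 15.67, 43.50, 55.33, 88.17, 70.00, 55.83, 44.67, 35.50, 28.33, 23.17, 0.00 cfs.
The maximum is 88.17 cfs, occurring at the reading for t = 30 h.

Q_p = 88.17 cfs at t = 30 h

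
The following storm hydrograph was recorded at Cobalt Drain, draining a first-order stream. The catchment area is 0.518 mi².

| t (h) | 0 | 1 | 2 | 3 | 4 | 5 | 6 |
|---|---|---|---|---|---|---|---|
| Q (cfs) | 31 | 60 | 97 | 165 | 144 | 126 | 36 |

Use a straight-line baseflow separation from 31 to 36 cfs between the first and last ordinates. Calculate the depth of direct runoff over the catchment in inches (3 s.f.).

Direct runoff: 0.00, 28.17, 64.33, 131.50, 109.67, 90.83, 0.00 cfs; ΣQ_DR = 424.5 cfs.
V = ΣQ_DR · Δt = 424.5 × 3600 s = 1.528 × 10^6 ft³.
Over A = 0.518 mi², depth = V / A = 1.27 in.

d ≈ 1.27 in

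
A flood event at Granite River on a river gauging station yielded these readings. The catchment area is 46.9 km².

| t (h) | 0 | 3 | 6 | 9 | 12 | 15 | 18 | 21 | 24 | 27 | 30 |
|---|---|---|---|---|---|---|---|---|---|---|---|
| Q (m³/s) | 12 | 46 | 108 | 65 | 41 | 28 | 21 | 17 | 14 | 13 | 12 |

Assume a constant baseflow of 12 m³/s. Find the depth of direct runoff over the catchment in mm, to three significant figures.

Direct runoff: 0.0, 34.0, 96.0, 53.0, 29.0, 16.0, 9.0, 5.0, 2.0, 1.0, 0.0 m³/s; ΣQ_DR = 245.0 m³/s.
V = ΣQ_DR · Δt = 245.0 × 10800 s = 2.646 × 10^6 m³.
Over A = 46.9 km², depth = V / A = 56.4 mm.

d ≈ 56.4 mm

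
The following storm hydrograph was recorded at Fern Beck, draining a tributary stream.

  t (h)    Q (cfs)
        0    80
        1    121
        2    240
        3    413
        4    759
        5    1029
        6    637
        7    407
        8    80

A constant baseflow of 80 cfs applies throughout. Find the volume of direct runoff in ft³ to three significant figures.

V ≈ 1.10 × 10^7 ft³

Direct-runoff ordinates (Q − Q_b): 0.0, 41.0, 160.0, 333.0, 679.0, 949.0, 557.0, 327.0, 0.0 cfs.
ΣQ_DR = 3046 cfs.
With Δt = 1 h = 3600 s, V = ΣQ_DR · Δt = 3046 × 3600 = 1.10 × 10^7 ft³.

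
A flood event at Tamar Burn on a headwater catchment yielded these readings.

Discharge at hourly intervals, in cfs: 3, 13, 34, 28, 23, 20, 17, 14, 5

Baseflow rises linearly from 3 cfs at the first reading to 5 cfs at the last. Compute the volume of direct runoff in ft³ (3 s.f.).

Direct-runoff ordinates (Q − Q_b): 0.00, 9.75, 30.50, 24.25, 19.00, 15.75, 12.50, 9.25, 0.00 cfs.
ΣQ_DR = 121.0 cfs.
With Δt = 1 h = 3600 s, V = ΣQ_DR · Δt = 121.0 × 3600 = 4.36 × 10^5 ft³.

V ≈ 4.36 × 10^5 ft³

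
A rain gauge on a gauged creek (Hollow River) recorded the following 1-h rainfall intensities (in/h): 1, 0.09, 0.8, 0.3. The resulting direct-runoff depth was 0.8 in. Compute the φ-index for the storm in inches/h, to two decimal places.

Only the 2 blocks with intensity above φ contribute runoff: 1, 0.8 in/h.
Σ(I−φ)·Δt = d  ⇒  (1+0.8 − 2φ)·1 = 0.8
φ = (1.800 − 0.8/1) / 2 = 0.50 in/h.

φ ≈ 0.50 in/h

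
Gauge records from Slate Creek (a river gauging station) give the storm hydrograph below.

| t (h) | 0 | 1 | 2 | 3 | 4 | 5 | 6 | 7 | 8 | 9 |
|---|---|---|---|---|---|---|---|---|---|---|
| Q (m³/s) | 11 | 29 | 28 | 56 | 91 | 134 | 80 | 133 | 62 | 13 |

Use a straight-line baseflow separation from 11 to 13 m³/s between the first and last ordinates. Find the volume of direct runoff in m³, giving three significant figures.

Direct-runoff ordinates (Q − Q_b): 0.00, 17.78, 16.56, 44.33, 79.11, 121.89, 67.67, 120.44, 49.22, 0.00 m³/s.
ΣQ_DR = 517.0 m³/s.
With Δt = 1 h = 3600 s, V = ΣQ_DR · Δt = 517.0 × 3600 = 1.86 × 10^6 m³.

V ≈ 1.86 × 10^6 m³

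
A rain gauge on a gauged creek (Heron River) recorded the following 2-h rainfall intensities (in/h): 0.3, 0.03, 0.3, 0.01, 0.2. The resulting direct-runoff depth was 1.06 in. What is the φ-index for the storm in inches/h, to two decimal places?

φ ≈ 0.09 in/h

Only the 3 blocks with intensity above φ contribute runoff: 0.3, 0.3, 0.2 in/h.
Σ(I−φ)·Δt = d  ⇒  (0.3+0.3+0.2 − 3φ)·2 = 1.06
φ = (0.8000 − 1.06/2) / 3 = 0.09 in/h.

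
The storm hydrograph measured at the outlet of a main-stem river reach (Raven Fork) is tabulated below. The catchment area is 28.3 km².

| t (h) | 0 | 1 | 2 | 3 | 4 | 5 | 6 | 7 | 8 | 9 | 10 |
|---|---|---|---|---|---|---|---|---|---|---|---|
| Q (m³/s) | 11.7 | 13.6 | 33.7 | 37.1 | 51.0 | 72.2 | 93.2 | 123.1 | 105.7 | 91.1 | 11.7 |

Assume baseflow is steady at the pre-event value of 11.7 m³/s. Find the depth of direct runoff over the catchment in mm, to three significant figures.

d ≈ 65.6 mm

Direct runoff: 0.0, 1.9, 22.0, 25.4, 39.3, 60.5, 81.5, 111.4, 94.0, 79.4, 0.0 m³/s; ΣQ_DR = 515.4 m³/s.
V = ΣQ_DR · Δt = 515.4 × 3600 s = 1.855 × 10^6 m³.
Over A = 28.3 km², depth = V / A = 65.6 mm.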